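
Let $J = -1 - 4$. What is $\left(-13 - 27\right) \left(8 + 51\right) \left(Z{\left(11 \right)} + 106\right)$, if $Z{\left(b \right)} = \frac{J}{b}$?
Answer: $- \frac{2739960}{11} \approx -2.4909 \cdot 10^{5}$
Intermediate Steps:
$J = -5$
$Z{\left(b \right)} = - \frac{5}{b}$
$\left(-13 - 27\right) \left(8 + 51\right) \left(Z{\left(11 \right)} + 106\right) = \left(-13 - 27\right) \left(8 + 51\right) \left(- \frac{5}{11} + 106\right) = \left(-40\right) 59 \left(\left(-5\right) \frac{1}{11} + 106\right) = - 2360 \left(- \frac{5}{11} + 106\right) = \left(-2360\right) \frac{1161}{11} = - \frac{2739960}{11}$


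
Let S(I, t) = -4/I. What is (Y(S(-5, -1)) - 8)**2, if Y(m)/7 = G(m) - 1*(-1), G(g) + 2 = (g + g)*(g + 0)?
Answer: 22801/625 ≈ 36.482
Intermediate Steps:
G(g) = -2 + 2*g**2 (G(g) = -2 + (g + g)*(g + 0) = -2 + (2*g)*g = -2 + 2*g**2)
Y(m) = -7 + 14*m**2 (Y(m) = 7*((-2 + 2*m**2) - 1*(-1)) = 7*((-2 + 2*m**2) + 1) = 7*(-1 + 2*m**2) = -7 + 14*m**2)
(Y(S(-5, -1)) - 8)**2 = ((-7 + 14*(-4/(-5))**2) - 8)**2 = ((-7 + 14*(-4*(-1/5))**2) - 8)**2 = ((-7 + 14*(4/5)**2) - 8)**2 = ((-7 + 14*(16/25)) - 8)**2 = ((-7 + 224/25) - 8)**2 = (49/25 - 8)**2 = (-151/25)**2 = 22801/625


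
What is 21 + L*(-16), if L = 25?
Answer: -379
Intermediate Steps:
21 + L*(-16) = 21 + 25*(-16) = 21 - 400 = -379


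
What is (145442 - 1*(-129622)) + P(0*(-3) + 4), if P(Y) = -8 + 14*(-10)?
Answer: 274916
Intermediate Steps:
P(Y) = -148 (P(Y) = -8 - 140 = -148)
(145442 - 1*(-129622)) + P(0*(-3) + 4) = (145442 - 1*(-129622)) - 148 = (145442 + 129622) - 148 = 275064 - 148 = 274916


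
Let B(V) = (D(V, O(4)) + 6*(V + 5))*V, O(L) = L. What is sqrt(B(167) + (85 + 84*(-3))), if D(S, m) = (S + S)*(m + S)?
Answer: sqrt(9710215) ≈ 3116.1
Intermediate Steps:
D(S, m) = 2*S*(S + m) (D(S, m) = (2*S)*(S + m) = 2*S*(S + m))
B(V) = V*(30 + 6*V + 2*V*(4 + V)) (B(V) = (2*V*(V + 4) + 6*(V + 5))*V = (2*V*(4 + V) + 6*(5 + V))*V = (2*V*(4 + V) + (30 + 6*V))*V = (30 + 6*V + 2*V*(4 + V))*V = V*(30 + 6*V + 2*V*(4 + V)))
sqrt(B(167) + (85 + 84*(-3))) = sqrt(2*167*(15 + 167**2 + 7*167) + (85 + 84*(-3))) = sqrt(2*167*(15 + 27889 + 1169) + (85 - 252)) = sqrt(2*167*29073 - 167) = sqrt(9710382 - 167) = sqrt(9710215)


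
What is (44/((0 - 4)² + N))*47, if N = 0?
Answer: 517/4 ≈ 129.25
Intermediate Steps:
(44/((0 - 4)² + N))*47 = (44/((0 - 4)² + 0))*47 = (44/((-4)² + 0))*47 = (44/(16 + 0))*47 = (44/16)*47 = (44*(1/16))*47 = (11/4)*47 = 517/4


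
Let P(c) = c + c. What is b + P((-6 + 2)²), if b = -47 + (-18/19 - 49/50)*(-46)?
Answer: 34988/475 ≈ 73.659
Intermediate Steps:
P(c) = 2*c
b = 19788/475 (b = -47 + (-18*1/19 - 49*1/50)*(-46) = -47 + (-18/19 - 49/50)*(-46) = -47 - 1831/950*(-46) = -47 + 42113/475 = 19788/475 ≈ 41.659)
b + P((-6 + 2)²) = 19788/475 + 2*(-6 + 2)² = 19788/475 + 2*(-4)² = 19788/475 + 2*16 = 19788/475 + 32 = 34988/475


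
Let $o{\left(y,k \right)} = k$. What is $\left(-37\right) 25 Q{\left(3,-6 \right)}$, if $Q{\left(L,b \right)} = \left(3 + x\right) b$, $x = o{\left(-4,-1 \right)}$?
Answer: $11100$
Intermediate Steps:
$x = -1$
$Q{\left(L,b \right)} = 2 b$ ($Q{\left(L,b \right)} = \left(3 - 1\right) b = 2 b$)
$\left(-37\right) 25 Q{\left(3,-6 \right)} = \left(-37\right) 25 \cdot 2 \left(-6\right) = \left(-925\right) \left(-12\right) = 11100$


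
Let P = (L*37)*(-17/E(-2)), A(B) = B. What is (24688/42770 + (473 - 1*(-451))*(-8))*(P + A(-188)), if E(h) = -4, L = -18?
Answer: 477120941156/21385 ≈ 2.2311e+7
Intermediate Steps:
P = -5661/2 (P = (-18*37)*(-17/(-4)) = -(-11322)*(-1)/4 = -666*17/4 = -5661/2 ≈ -2830.5)
(24688/42770 + (473 - 1*(-451))*(-8))*(P + A(-188)) = (24688/42770 + (473 - 1*(-451))*(-8))*(-5661/2 - 188) = (24688*(1/42770) + (473 + 451)*(-8))*(-6037/2) = (12344/21385 + 924*(-8))*(-6037/2) = (12344/21385 - 7392)*(-6037/2) = -158065576/21385*(-6037/2) = 477120941156/21385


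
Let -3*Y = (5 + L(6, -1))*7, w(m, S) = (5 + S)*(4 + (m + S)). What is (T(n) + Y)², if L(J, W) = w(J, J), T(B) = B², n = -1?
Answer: 1597696/9 ≈ 1.7752e+5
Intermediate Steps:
w(m, S) = (5 + S)*(4 + S + m) (w(m, S) = (5 + S)*(4 + (S + m)) = (5 + S)*(4 + S + m))
L(J, W) = 20 + 2*J² + 14*J (L(J, W) = 20 + J² + 5*J + 9*J + J*J = 20 + J² + 5*J + 9*J + J² = 20 + 2*J² + 14*J)
Y = -1267/3 (Y = -(5 + (20 + 2*6² + 14*6))*7/3 = -(5 + (20 + 2*36 + 84))*7/3 = -(5 + (20 + 72 + 84))*7/3 = -(5 + 176)*7/3 = -181*7/3 = -⅓*1267 = -1267/3 ≈ -422.33)
(T(n) + Y)² = ((-1)² - 1267/3)² = (1 - 1267/3)² = (-1264/3)² = 1597696/9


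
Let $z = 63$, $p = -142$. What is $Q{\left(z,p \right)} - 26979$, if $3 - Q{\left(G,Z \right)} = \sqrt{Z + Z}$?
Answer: $-26976 - 2 i \sqrt{71} \approx -26976.0 - 16.852 i$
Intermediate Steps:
$Q{\left(G,Z \right)} = 3 - \sqrt{2} \sqrt{Z}$ ($Q{\left(G,Z \right)} = 3 - \sqrt{Z + Z} = 3 - \sqrt{2 Z} = 3 - \sqrt{2} \sqrt{Z}$)
$Q{\left(z,p \right)} - 26979 = \left(3 - \sqrt{2} \sqrt{-142}\right) - 26979 = \left(3 - \sqrt{2} i \sqrt{142}\right) - 26979 = \left(3 - 2 i \sqrt{71}\right) - 26979 = -26976 - 2 i \sqrt{71}$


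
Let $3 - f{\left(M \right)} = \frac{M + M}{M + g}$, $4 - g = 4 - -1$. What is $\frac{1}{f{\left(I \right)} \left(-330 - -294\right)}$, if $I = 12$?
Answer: $- \frac{11}{324} \approx -0.033951$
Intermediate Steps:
$g = -1$ ($g = 4 - \left(4 - -1\right) = 4 - \left(4 + 1\right) = 4 - 5 = -1$)
$f{\left(M \right)} = 3 - \frac{2 M}{-1 + M}$ ($f{\left(M \right)} = 3 - \frac{M + M}{M - 1} = 3 - \frac{2 M}{-1 + M}$)
$\frac{1}{f{\left(I \right)} \left(-330 - -294\right)} = \frac{1}{\frac{-3 + 12}{-1 + 12} \left(-330 - -294\right)} = \frac{1}{\frac{1}{11} \cdot 9 \left(-330 + 294\right)} = \frac{1}{\frac{1}{11} \cdot 9 \left(-36\right)} = \frac{1}{\frac{9}{11} \left(-36\right)} = \frac{1}{- \frac{324}{11}} = - \frac{11}{324}$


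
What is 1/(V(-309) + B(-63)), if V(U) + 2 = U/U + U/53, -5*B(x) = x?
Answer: 265/1529 ≈ 0.17332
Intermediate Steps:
B(x) = -x/5
V(U) = -1 + U/53 (V(U) = -2 + (U/U + U/53) = -2 + (1 + U*(1/53)) = -2 + (1 + U/53) = -1 + U/53)
1/(V(-309) + B(-63)) = 1/((-1 + (1/53)*(-309)) - 1/5*(-63)) = 1/((-1 - 309/53) + 63/5) = 1/(-362/53 + 63/5) = 1/(1529/265) = 265/1529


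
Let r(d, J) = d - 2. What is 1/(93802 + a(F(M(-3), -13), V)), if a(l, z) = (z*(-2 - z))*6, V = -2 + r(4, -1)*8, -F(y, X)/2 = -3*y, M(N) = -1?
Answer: 1/92458 ≈ 1.0816e-5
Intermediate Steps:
r(d, J) = -2 + d
F(y, X) = 6*y (F(y, X) = -(-6)*y = 6*y)
V = 14 (V = -2 + (-2 + 4)*8 = -2 + 2*8 = -2 + 16 = 14)
a(l, z) = 6*z*(-2 - z)
1/(93802 + a(F(M(-3), -13), V)) = 1/(93802 - 6*14*(2 + 14)) = 1/(93802 - 6*14*16) = 1/(93802 - 1344) = 1/92458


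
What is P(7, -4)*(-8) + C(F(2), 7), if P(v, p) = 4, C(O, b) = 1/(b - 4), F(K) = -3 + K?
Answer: -95/3 ≈ -31.667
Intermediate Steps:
C(O, b) = 1/(-4 + b)
P(7, -4)*(-8) + C(F(2), 7) = 4*(-8) + 1/(-4 + 7) = -32 + 1/3 = -32 + ⅓ = -95/3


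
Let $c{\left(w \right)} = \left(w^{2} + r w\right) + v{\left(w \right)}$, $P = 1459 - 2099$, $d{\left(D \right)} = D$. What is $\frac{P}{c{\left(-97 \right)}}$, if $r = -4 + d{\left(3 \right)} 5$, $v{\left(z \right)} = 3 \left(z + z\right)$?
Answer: $- \frac{8}{97} \approx -0.082474$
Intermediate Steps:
$v{\left(z \right)} = 6 z$ ($v{\left(z \right)} = 3 \cdot 2 z = 6 z$)
$P = -640$
$r = 11$ ($r = -4 + 3 \cdot 5 = -4 + 15 = 11$)
$c{\left(w \right)} = w^{2} + 17 w$ ($c{\left(w \right)} = \left(w^{2} + 11 w\right) + 6 w = w^{2} + 17 w$)
$\frac{P}{c{\left(-97 \right)}} = - \frac{640}{\left(-97\right) \left(17 - 97\right)} = - \frac{640}{\left(-97\right) \left(-80\right)} = - \frac{640}{7760} = \left(-640\right) \frac{1}{7760} = - \frac{8}{97}$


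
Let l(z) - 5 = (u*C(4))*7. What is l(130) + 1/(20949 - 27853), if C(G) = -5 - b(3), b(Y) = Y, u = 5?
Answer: -1898601/6904 ≈ -275.00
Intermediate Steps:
C(G) = -8 (C(G) = -5 - 1*3 = -5 - 3 = -8)
l(z) = -275 (l(z) = 5 + (5*(-8))*7 = 5 - 40*7 = 5 - 280 = -275)
l(130) + 1/(20949 - 27853) = -275 + 1/(20949 - 27853) = -275 + 1/(-6904) = -275 - 1/6904 = -1898601/6904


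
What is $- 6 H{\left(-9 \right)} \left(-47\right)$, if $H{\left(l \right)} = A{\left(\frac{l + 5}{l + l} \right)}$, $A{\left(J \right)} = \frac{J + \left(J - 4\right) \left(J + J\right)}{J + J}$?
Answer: $- \frac{2773}{3} \approx -924.33$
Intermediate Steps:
$A{\left(J \right)} = \frac{J + 2 J \left(-4 + J\right)}{2 J}$ ($A{\left(J \right)} = \frac{J + \left(-4 + J\right) 2 J}{2 J} = \left(J + 2 J \left(-4 + J\right)\right) \frac{1}{2 J} = \frac{J + 2 J \left(-4 + J\right)}{2 J}$)
$H{\left(l \right)} = - \frac{7}{2} + \frac{5 + l}{2 l}$ ($H{\left(l \right)} = - \frac{7}{2} + \frac{l + 5}{l + l} = - \frac{7}{2} + \frac{5 + l}{2 l}$)
$- 6 H{\left(-9 \right)} \left(-47\right) = - 6 \left(-3 + \frac{5}{2 \left(-9\right)}\right) \left(-47\right) = - 6 \left(-3 + \frac{5}{2} \left(- \frac{1}{9}\right)\right) \left(-47\right) = - 6 \left(-3 - \frac{5}{18}\right) \left(-47\right) = \left(-6\right) \left(- \frac{59}{18}\right) \left(-47\right) = \frac{59}{3} \left(-47\right) = - \frac{2773}{3}$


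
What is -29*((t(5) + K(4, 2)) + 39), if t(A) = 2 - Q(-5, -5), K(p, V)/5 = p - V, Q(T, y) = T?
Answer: -1624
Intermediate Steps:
K(p, V) = -5*V + 5*p (K(p, V) = 5*(p - V) = -5*V + 5*p)
t(A) = 7 (t(A) = 2 - 1*(-5) = 2 + 5 = 7)
-29*((t(5) + K(4, 2)) + 39) = -29*((7 + (-5*2 + 5*4)) + 39) = -29*((7 + (-10 + 20)) + 39) = -29*((7 + 10) + 39) = -29*(17 + 39) = -29*56 = -1624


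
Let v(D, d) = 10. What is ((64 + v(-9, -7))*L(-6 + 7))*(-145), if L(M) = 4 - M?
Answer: -32190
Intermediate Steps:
((64 + v(-9, -7))*L(-6 + 7))*(-145) = ((64 + 10)*(4 - (-6 + 7)))*(-145) = (74*(4 - 1*1))*(-145) = (74*(4 - 1))*(-145) = (74*3)*(-145) = 222*(-145) = -32190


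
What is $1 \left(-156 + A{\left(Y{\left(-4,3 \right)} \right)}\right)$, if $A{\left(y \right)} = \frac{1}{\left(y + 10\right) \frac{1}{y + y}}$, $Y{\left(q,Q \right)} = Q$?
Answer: $- \frac{2022}{13} \approx -155.54$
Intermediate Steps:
$A{\left(y \right)} = \frac{2 y}{10 + y}$ ($A{\left(y \right)} = \frac{1}{\left(10 + y\right) \frac{1}{2 y}} = \frac{1}{\frac{1}{2} \frac{1}{y} \left(10 + y\right)} = \frac{2 y}{10 + y}$)
$1 \left(-156 + A{\left(Y{\left(-4,3 \right)} \right)}\right) = 1 \left(-156 + 2 \cdot 3 \frac{1}{10 + 3}\right) = 1 \left(-156 + 2 \cdot 3 \cdot \frac{1}{13}\right) = 1 \left(-156 + \frac{6}{13}\right) = 1 \left(- \frac{2022}{13}\right) = - \frac{2022}{13}$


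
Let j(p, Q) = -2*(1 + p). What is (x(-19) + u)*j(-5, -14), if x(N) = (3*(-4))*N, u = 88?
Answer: 2528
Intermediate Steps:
j(p, Q) = -2 - 2*p
x(N) = -12*N
(x(-19) + u)*j(-5, -14) = (-12*(-19) + 88)*(-2 - 2*(-5)) = (228 + 88)*(-2 + 10) = 316*8 = 2528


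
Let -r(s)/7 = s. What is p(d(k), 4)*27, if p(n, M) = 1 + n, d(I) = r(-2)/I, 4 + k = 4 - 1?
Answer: -351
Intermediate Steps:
r(s) = -7*s
k = -1 (k = -4 + (4 - 1) = -4 + 3 = -1)
d(I) = 14/I (d(I) = (-7*(-2))/I = 14/I)
p(d(k), 4)*27 = (1 + 14/(-1))*27 = (1 + 14*(-1))*27 = (1 - 14)*27 = -13*27 = -351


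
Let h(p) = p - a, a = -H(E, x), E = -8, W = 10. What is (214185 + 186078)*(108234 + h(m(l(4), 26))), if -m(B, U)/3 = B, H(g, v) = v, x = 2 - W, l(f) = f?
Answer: 43314060282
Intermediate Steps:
x = -8 (x = 2 - 1*10 = 2 - 10 = -8)
a = 8 (a = -1*(-8) = 8)
m(B, U) = -3*B
h(p) = -8 + p (h(p) = p - 1*8 = p - 8 = -8 + p)
(214185 + 186078)*(108234 + h(m(l(4), 26))) = (214185 + 186078)*(108234 + (-8 - 3*4)) = 400263*(108234 + (-8 - 12)) = 400263*(108234 - 20) = 400263*108214 = 43314060282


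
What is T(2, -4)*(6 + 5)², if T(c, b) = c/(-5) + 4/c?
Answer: 968/5 ≈ 193.60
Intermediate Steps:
T(c, b) = 4/c - c/5 (T(c, b) = c*(-⅕) + 4/c = -c/5 + 4/c = 4/c - c/5)
T(2, -4)*(6 + 5)² = (4/2 - ⅕*2)*(6 + 5)² = (4*(½) - ⅖)*11² = (2 - ⅖)*121 = (8/5)*121 = 968/5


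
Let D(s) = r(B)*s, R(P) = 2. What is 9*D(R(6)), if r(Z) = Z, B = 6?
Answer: 108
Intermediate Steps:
D(s) = 6*s
9*D(R(6)) = 9*(6*2) = 9*12 = 108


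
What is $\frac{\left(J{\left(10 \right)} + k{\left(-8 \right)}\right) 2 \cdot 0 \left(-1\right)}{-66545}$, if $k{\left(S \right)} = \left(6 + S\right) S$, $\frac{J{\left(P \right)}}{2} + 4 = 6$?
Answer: $0$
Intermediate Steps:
$J{\left(P \right)} = 4$ ($J{\left(P \right)} = -8 + 2 \cdot 6 = -8 + 12 = 4$)
$k{\left(S \right)} = S \left(6 + S\right)$
$\frac{\left(J{\left(10 \right)} + k{\left(-8 \right)}\right) 2 \cdot 0 \left(-1\right)}{-66545} = \frac{\left(4 - 8 \left(6 - 8\right)\right) 2 \cdot 0 \left(-1\right)}{-66545} = \left(4 - -16\right) 0 \left(-1\right) \left(- \frac{1}{66545}\right) = \left(4 + 16\right) 0 \left(- \frac{1}{66545}\right) = 20 \cdot 0 \left(- \frac{1}{66545}\right) = 0 \left(- \frac{1}{66545}\right) = 0$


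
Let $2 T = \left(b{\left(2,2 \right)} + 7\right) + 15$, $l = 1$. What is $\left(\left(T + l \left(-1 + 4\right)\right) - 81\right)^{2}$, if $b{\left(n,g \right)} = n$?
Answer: $4356$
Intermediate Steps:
$T = 12$ ($T = \frac{\left(2 + 7\right) + 15}{2} = \frac{9 + 15}{2} = \frac{1}{2} \cdot 24 = 12$)
$\left(\left(T + l \left(-1 + 4\right)\right) - 81\right)^{2} = \left(\left(12 + 1 \left(-1 + 4\right)\right) - 81\right)^{2} = \left(\left(12 + 1 \cdot 3\right) - 81\right)^{2} = \left(\left(12 + 3\right) - 81\right)^{2} = \left(15 - 81\right)^{2} = \left(-66\right)^{2} = 4356$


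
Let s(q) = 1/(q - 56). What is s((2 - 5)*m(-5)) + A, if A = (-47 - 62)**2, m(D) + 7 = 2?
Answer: 487120/41 ≈ 11881.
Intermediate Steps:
m(D) = -5 (m(D) = -7 + 2 = -5)
s(q) = 1/(-56 + q)
A = 11881 (A = (-109)**2 = 11881)
s((2 - 5)*m(-5)) + A = 1/(-56 + (2 - 5)*(-5)) + 11881 = 1/(-56 - 3*(-5)) + 11881 = 1/(-56 + 15) + 11881 = 1/(-41) + 11881 = -1/41 + 11881 = 487120/41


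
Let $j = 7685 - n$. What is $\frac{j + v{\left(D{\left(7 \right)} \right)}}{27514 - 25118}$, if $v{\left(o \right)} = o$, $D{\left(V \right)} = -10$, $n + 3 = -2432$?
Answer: $\frac{5055}{1198} \approx 4.2195$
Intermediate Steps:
$n = -2435$ ($n = -3 - 2432 = -2435$)
$j = 10120$ ($j = 7685 - -2435 = 7685 + 2435 = 10120$)
$\frac{j + v{\left(D{\left(7 \right)} \right)}}{27514 - 25118} = \frac{10120 - 10}{27514 - 25118} = \frac{10110}{2396} = 10110 \cdot \frac{1}{2396} = \frac{5055}{1198}$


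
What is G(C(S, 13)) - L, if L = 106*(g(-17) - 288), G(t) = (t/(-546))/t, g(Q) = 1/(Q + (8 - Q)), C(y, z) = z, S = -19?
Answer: 33322105/1092 ≈ 30515.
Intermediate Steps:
g(Q) = ⅛ (g(Q) = 1/8 = ⅛)
G(t) = -1/546 (G(t) = (t*(-1/546))/t = (-t/546)/t = -1/546)
L = -122059/4 (L = 106*(⅛ - 288) = 106*(-2303/8) = -122059/4 ≈ -30515.)
G(C(S, 13)) - L = -1/546 - 1*(-122059/4) = -1/546 + 122059/4 = 33322105/1092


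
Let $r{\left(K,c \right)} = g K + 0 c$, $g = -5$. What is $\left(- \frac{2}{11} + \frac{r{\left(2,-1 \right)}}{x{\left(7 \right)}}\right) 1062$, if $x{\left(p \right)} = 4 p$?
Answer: $- \frac{44073}{77} \approx -572.38$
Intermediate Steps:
$r{\left(K,c \right)} = - 5 K$ ($r{\left(K,c \right)} = - 5 K + 0 c = - 5 K + 0 = - 5 K$)
$\left(- \frac{2}{11} + \frac{r{\left(2,-1 \right)}}{x{\left(7 \right)}}\right) 1062 = \left(- \frac{2}{11} + \frac{\left(-5\right) 2}{4 \cdot 7}\right) 1062 = \left(\left(-2\right) \frac{1}{11} - \frac{10}{28}\right) 1062 = \left(- \frac{2}{11} - \frac{5}{14}\right) 1062 = \left(- \frac{83}{154}\right) 1062 = - \frac{44073}{77}$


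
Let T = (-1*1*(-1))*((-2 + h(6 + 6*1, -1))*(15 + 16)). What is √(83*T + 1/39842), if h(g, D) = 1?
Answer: 3*I*√453815719170/39842 ≈ 50.725*I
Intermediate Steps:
T = -31 (T = (-1*1*(-1))*((-2 + 1)*(15 + 16)) = (-1*(-1))*(-1*31) = 1*(-31) = -31)
√(83*T + 1/39842) = √(83*(-31) + 1/39842) = √(-2573 + 1/39842) = √(-102513465/39842) = 3*I*√453815719170/39842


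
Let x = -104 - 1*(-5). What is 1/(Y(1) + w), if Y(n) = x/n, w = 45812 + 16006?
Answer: 1/61719 ≈ 1.6202e-5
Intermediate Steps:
x = -99 (x = -104 + 5 = -99)
w = 61818
Y(n) = -99/n
1/(Y(1) + w) = 1/(-99/1 + 61818) = 1/(-99*1 + 61818) = 1/(-99 + 61818) = 1/61719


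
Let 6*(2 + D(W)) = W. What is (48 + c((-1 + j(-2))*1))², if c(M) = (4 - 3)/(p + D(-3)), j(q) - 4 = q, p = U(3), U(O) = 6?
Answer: 114244/49 ≈ 2331.5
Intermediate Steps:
D(W) = -2 + W/6
p = 6
j(q) = 4 + q
c(M) = 2/7 (c(M) = (4 - 3)/(6 + (-2 + (⅙)*(-3))) = 1/(6 + (-2 - ½)) = 1/(6 - 5/2) = 1/(7/2) = 1*(2/7) = 2/7)
(48 + c((-1 + j(-2))*1))² = (48 + 2/7)² = (338/7)² = 114244/49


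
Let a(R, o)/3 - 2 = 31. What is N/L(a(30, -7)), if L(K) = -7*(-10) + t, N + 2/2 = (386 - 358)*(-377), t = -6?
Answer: -10557/64 ≈ -164.95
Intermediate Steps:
a(R, o) = 99 (a(R, o) = 6 + 3*31 = 6 + 93 = 99)
N = -10557 (N = -1 + (386 - 358)*(-377) = -1 + 28*(-377) = -1 - 10556 = -10557)
L(K) = 64 (L(K) = -7*(-10) - 6 = 70 - 6 = 64)
N/L(a(30, -7)) = -10557/64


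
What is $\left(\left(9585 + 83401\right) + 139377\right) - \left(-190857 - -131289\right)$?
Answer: $291931$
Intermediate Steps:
$\left(\left(9585 + 83401\right) + 139377\right) - \left(-190857 - -131289\right) = \left(92986 + 139377\right) - \left(-190857 + 131289\right) = 232363 - -59568 = 232363 + 59568 = 291931$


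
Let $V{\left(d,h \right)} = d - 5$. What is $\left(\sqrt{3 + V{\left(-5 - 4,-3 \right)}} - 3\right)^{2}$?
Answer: $\left(3 - i \sqrt{11}\right)^{2} \approx -2.0 - 19.9 i$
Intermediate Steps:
$V{\left(d,h \right)} = -5 + d$
$\left(\sqrt{3 + V{\left(-5 - 4,-3 \right)}} - 3\right)^{2} = \left(\sqrt{3 - 14} - 3\right)^{2} = \left(\sqrt{-11} - 3\right)^{2} = \left(i \sqrt{11} - 3\right)^{2} = \left(-3 + i \sqrt{11}\right)^{2}$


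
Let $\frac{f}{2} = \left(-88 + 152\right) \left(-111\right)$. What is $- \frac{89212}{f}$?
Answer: $\frac{22303}{3552} \approx 6.279$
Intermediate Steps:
$f = -14208$ ($f = 2 \left(-88 + 152\right) \left(-111\right) = 2 \cdot 64 \left(-111\right) = 2 \left(-7104\right) = -14208$)
$- \frac{89212}{f} = - \frac{89212}{-14208} = \left(-89212\right) \left(- \frac{1}{14208}\right) = \frac{22303}{3552}$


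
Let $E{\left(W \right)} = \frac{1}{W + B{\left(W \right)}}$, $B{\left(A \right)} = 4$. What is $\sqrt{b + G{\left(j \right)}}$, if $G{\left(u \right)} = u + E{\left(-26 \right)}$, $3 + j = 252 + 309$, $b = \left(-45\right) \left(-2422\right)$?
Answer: $\frac{\sqrt{53021210}}{22} \approx 330.98$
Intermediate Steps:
$b = 108990$
$j = 558$ ($j = -3 + \left(252 + 309\right) = -3 + 561 = 558$)
$E{\left(W \right)} = \frac{1}{4 + W}$ ($E{\left(W \right)} = \frac{1}{W + 4} = \frac{1}{4 + W}$)
$G{\left(u \right)} = - \frac{1}{22} + u$ ($G{\left(u \right)} = u + \frac{1}{4 - 26} = u + \frac{1}{-22} = u - \frac{1}{22} = - \frac{1}{22} + u$)
$\sqrt{b + G{\left(j \right)}} = \sqrt{108990 + \left(- \frac{1}{22} + 558\right)} = \sqrt{108990 + \frac{12275}{22}} = \sqrt{\frac{2410055}{22}} = \frac{\sqrt{53021210}}{22}$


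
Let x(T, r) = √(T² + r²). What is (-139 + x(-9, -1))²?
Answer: (139 - √82)² ≈ 16886.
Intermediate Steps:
(-139 + x(-9, -1))² = (-139 + √((-9)² + (-1)²))² = (-139 + √(81 + 1))² = (-139 + √82)²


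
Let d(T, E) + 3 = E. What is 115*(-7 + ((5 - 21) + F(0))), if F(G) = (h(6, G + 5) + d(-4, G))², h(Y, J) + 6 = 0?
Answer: 6670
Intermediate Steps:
h(Y, J) = -6 (h(Y, J) = -6 + 0 = -6)
d(T, E) = -3 + E
F(G) = (-9 + G)² (F(G) = (-6 + (-3 + G))² = (-9 + G)²)
115*(-7 + ((5 - 21) + F(0))) = 115*(-7 + ((5 - 21) + (-9 + 0)²)) = 115*(-7 + (-16 + (-9)²)) = 115*(-7 + (-16 + 81)) = 115*(-7 + 65) = 115*58 = 6670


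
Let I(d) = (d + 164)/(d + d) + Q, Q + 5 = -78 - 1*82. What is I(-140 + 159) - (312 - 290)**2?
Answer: -24479/38 ≈ -644.18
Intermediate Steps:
Q = -165 (Q = -5 + (-78 - 1*82) = -5 + (-78 - 82) = -5 - 160 = -165)
I(d) = -165 + (164 + d)/(2*d) (I(d) = (d + 164)/(d + d) - 165 = (164 + d)/((2*d)) - 165 = (164 + d)*(1/(2*d)) - 165 = (164 + d)/(2*d) - 165 = -165 + (164 + d)/(2*d))
I(-140 + 159) - (312 - 290)**2 = (-329/2 + 82/(-140 + 159)) - (312 - 290)**2 = (-329/2 + 82/19) - 1*22**2 = (-329/2 + 82*(1/19)) - 1*484 = (-329/2 + 82/19) - 484 = -6087/38 - 484 = -24479/38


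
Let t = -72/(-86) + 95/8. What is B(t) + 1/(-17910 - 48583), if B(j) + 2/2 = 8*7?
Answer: 3657114/66493 ≈ 55.000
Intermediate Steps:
t = 4373/344 (t = -72*(-1/86) + 95*(⅛) = 36/43 + 95/8 = 4373/344 ≈ 12.712)
B(j) = 55 (B(j) = -1 + 8*7 = -1 + 56 = 55)
B(t) + 1/(-17910 - 48583) = 55 + 1/(-17910 - 48583) = 55 + 1/(-66493) = 55 - 1/66493 = 3657114/66493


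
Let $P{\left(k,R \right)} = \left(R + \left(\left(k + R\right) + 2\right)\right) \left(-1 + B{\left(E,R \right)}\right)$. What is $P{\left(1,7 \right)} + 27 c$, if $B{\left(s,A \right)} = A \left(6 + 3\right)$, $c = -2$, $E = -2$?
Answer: $1000$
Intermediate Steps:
$B{\left(s,A \right)} = 9 A$ ($B{\left(s,A \right)} = A 9 = 9 A$)
$P{\left(k,R \right)} = \left(-1 + 9 R\right) \left(2 + k + 2 R\right)$ ($P{\left(k,R \right)} = \left(R + \left(\left(k + R\right) + 2\right)\right) \left(-1 + 9 R\right) = \left(R + \left(\left(R + k\right) + 2\right)\right) \left(-1 + 9 R\right) = \left(R + \left(2 + R + k\right)\right) \left(-1 + 9 R\right) = \left(2 + k + 2 R\right) \left(-1 + 9 R\right) = \left(-1 + 9 R\right) \left(2 + k + 2 R\right)$)
$P{\left(1,7 \right)} + 27 c = \left(-2 - 1 + 16 \cdot 7 + 18 \cdot 7^{2} + 9 \cdot 7 \cdot 1\right) + 27 \left(-2\right) = \left(-2 - 1 + 112 + 18 \cdot 49 + 63\right) - 54 = \left(-2 - 1 + 112 + 882 + 63\right) - 54 = 1054 - 54 = 1000$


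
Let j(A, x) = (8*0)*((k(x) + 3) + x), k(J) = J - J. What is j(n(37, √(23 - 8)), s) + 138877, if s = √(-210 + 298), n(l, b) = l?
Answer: 138877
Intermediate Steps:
k(J) = 0
s = 2*√22 (s = √88 = 2*√22 ≈ 9.3808)
j(A, x) = 0 (j(A, x) = (8*0)*((0 + 3) + x) = 0*(3 + x) = 0)
j(n(37, √(23 - 8)), s) + 138877 = 0 + 138877 = 138877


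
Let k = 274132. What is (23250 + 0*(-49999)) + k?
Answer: 297382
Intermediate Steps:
(23250 + 0*(-49999)) + k = (23250 + 0*(-49999)) + 274132 = (23250 + 0) + 274132 = 23250 + 274132 = 297382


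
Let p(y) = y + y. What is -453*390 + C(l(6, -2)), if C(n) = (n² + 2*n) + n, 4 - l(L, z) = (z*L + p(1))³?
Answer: 834358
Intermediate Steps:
p(y) = 2*y
l(L, z) = 4 - (2 + L*z)³ (l(L, z) = 4 - (z*L + 2*1)³ = 4 - (L*z + 2)³ = 4 - (2 + L*z)³)
C(n) = n² + 3*n
-453*390 + C(l(6, -2)) = -453*390 + (4 - (2 + 6*(-2))³)*(3 + (4 - (2 + 6*(-2))³)) = -176670 + (4 - (2 - 12)³)*(3 + (4 - (2 - 12)³)) = -176670 + (4 - 1*(-10)³)*(3 + (4 - 1*(-10)³)) = -176670 + (4 - 1*(-1000))*(3 + (4 - 1*(-1000))) = -176670 + (4 + 1000)*(3 + (4 + 1000)) = -176670 + 1004*(3 + 1004) = -176670 + 1004*1007 = -176670 + 1011028 = 834358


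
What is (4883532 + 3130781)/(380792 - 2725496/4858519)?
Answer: 38937691982447/1850082441552 ≈ 21.046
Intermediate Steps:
(4883532 + 3130781)/(380792 - 2725496/4858519) = 8014313/(380792 - 2725496*1/4858519) = 8014313/(380792 - 2725496/4858519) = 8014313/(1850082441552/4858519) = 8014313*(4858519/1850082441552) = 38937691982447/1850082441552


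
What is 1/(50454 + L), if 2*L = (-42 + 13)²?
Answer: 2/101749 ≈ 1.9656e-5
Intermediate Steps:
L = 841/2 (L = (-42 + 13)²/2 = (½)*(-29)² = (½)*841 = 841/2 ≈ 420.50)
1/(50454 + L) = 1/(50454 + 841/2) = 1/(101749/2) = 2/101749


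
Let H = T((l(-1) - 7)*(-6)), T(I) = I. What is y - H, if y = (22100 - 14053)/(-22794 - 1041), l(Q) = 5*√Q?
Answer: -1009117/23835 + 30*I ≈ -42.338 + 30.0*I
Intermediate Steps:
H = 42 - 30*I (H = (5*√(-1) - 7)*(-6) = (5*I - 7)*(-6) = (-7 + 5*I)*(-6) = 42 - 30*I ≈ 42.0 - 30.0*I)
y = -8047/23835 (y = 8047/(-23835) = 8047*(-1/23835) = -8047/23835 ≈ -0.33761)
y - H = -8047/23835 - (42 - 30*I) = -8047/23835 + (-42 + 30*I) = -1009117/23835 + 30*I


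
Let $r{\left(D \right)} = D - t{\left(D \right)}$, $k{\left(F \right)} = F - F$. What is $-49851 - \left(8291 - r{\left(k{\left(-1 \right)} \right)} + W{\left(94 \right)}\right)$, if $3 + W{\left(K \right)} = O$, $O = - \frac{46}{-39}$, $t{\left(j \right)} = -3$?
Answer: $- \frac{2267350}{39} \approx -58137.0$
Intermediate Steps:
$k{\left(F \right)} = 0$
$O = \frac{46}{39}$ ($O = \left(-46\right) \left(- \frac{1}{39}\right) = \frac{46}{39} \approx 1.1795$)
$r{\left(D \right)} = 3 + D$ ($r{\left(D \right)} = D - -3 = D + 3 = 3 + D$)
$W{\left(K \right)} = - \frac{71}{39}$ ($W{\left(K \right)} = -3 + \frac{46}{39} = - \frac{71}{39}$)
$-49851 - \left(8291 - r{\left(k{\left(-1 \right)} \right)} + W{\left(94 \right)}\right) = -49851 + \left(\left(-8291 + \left(3 + 0\right)\right) - - \frac{71}{39}\right) = -49851 + \left(\left(-8291 + 3\right) + \frac{71}{39}\right) = -49851 + \left(-8288 + \frac{71}{39}\right) = -49851 - \frac{323161}{39} = - \frac{2267350}{39}$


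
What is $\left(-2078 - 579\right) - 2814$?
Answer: $-5471$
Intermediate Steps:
$\left(-2078 - 579\right) - 2814 = -2657 - 2814 = -5471$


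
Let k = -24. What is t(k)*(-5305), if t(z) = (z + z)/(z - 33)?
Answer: -84880/19 ≈ -4467.4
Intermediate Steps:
t(z) = 2*z/(-33 + z) (t(z) = (2*z)/(-33 + z) = 2*z/(-33 + z))
t(k)*(-5305) = (2*(-24)/(-33 - 24))*(-5305) = (2*(-24)/(-57))*(-5305) = (2*(-24)*(-1/57))*(-5305) = (16/19)*(-5305) = -84880/19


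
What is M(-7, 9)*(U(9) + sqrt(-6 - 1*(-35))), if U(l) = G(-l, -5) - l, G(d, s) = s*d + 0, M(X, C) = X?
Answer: -252 - 7*sqrt(29) ≈ -289.70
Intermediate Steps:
G(d, s) = d*s (G(d, s) = d*s + 0 = d*s)
U(l) = 4*l (U(l) = -l*(-5) - l = 5*l - l = 4*l)
M(-7, 9)*(U(9) + sqrt(-6 - 1*(-35))) = -7*(4*9 + sqrt(-6 - 1*(-35))) = -7*(36 + sqrt(-6 + 35)) = -7*(36 + sqrt(29)) = -252 - 7*sqrt(29)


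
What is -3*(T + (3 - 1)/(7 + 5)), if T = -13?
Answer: 77/2 ≈ 38.500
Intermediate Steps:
-3*(T + (3 - 1)/(7 + 5)) = -3*(-13 + (3 - 1)/(7 + 5)) = -3*(-13 + 2/12) = -3*(-13 + 2*(1/12)) = -3*(-13 + 1/6) = -3*(-77/6) = 77/2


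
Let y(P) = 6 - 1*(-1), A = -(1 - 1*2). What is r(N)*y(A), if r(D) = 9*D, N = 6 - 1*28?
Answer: -1386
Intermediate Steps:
A = 1 (A = -(1 - 2) = -1*(-1) = 1)
y(P) = 7 (y(P) = 6 + 1 = 7)
N = -22 (N = 6 - 28 = -22)
r(N)*y(A) = (9*(-22))*7 = -198*7 = -1386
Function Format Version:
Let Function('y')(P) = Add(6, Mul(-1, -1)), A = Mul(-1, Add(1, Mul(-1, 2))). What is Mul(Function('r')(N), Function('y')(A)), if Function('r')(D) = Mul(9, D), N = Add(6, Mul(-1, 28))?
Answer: -1386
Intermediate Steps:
A = 1 (A = Mul(-1, Add(1, -2)) = Mul(-1, -1) = 1)
Function('y')(P) = 7 (Function('y')(P) = Add(6, 1) = 7)
N = -22 (N = Add(6, -28) = -22)
Mul(Function('r')(N), Function('y')(A)) = Mul(Mul(9, -22), 7) = Mul(-198, 7) = -1386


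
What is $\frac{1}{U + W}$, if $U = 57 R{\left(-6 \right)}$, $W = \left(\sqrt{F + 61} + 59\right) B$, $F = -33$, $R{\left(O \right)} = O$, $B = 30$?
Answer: $\frac{17}{23976} - \frac{5 \sqrt{7}}{167832} \approx 0.00063022$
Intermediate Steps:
$W = 1770 + 60 \sqrt{7}$ ($W = \left(\sqrt{-33 + 61} + 59\right) 30 = \left(\sqrt{28} + 59\right) 30 = \left(2 \sqrt{7} + 59\right) 30 = \left(59 + 2 \sqrt{7}\right) 30 = 1770 + 60 \sqrt{7} \approx 1928.7$)
$U = -342$ ($U = 57 \left(-6\right) = -342$)
$\frac{1}{U + W} = \frac{1}{-342 + \left(1770 + 60 \sqrt{7}\right)} = \frac{1}{1428 + 60 \sqrt{7}}$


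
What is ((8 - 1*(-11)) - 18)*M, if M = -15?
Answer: -15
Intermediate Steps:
((8 - 1*(-11)) - 18)*M = ((8 - 1*(-11)) - 18)*(-15) = ((8 + 11) - 18)*(-15) = (19 - 18)*(-15) = 1*(-15) = -15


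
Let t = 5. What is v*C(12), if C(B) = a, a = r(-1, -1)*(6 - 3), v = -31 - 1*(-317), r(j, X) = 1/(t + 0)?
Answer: 858/5 ≈ 171.60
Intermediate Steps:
r(j, X) = 1/5 (r(j, X) = 1/(5 + 0) = 1/5)
v = 286 (v = -31 + 317 = 286)
a = 3/5 (a = (6 - 3)/5 = (1/5)*3 = 3/5 ≈ 0.60000)
C(B) = 3/5
v*C(12) = 286*(3/5) = 858/5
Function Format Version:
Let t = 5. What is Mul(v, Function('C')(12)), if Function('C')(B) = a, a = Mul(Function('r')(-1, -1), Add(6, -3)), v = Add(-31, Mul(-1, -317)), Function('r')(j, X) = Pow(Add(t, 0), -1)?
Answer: Rational(858, 5) ≈ 171.60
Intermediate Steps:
Function('r')(j, X) = Rational(1, 5) (Function('r')(j, X) = Pow(Add(5, 0), -1) = Pow(5, -1) = Rational(1, 5))
v = 286 (v = Add(-31, 317) = 286)
a = Rational(3, 5) (a = Mul(Rational(1, 5), Add(6, -3)) = Mul(Rational(1, 5), 3) = Rational(3, 5) ≈ 0.60000)
Function('C')(B) = Rational(3, 5)
Mul(v, Function('C')(12)) = Mul(286, Rational(3, 5)) = Rational(858, 5)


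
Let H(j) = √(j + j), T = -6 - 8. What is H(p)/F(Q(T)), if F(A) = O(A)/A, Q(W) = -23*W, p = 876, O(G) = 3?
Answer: 644*√438/3 ≈ 4492.6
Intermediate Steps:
T = -14
H(j) = √2*√j (H(j) = √(2*j) = √2*√j)
F(A) = 3/A
H(p)/F(Q(T)) = (√2*√876)/((3/((-23*(-14))))) = (√2*(2*√219))/((3/322)) = (2*√438)/((3*(1/322))) = (2*√438)/(3/322) = (2*√438)*(322/3) = 644*√438/3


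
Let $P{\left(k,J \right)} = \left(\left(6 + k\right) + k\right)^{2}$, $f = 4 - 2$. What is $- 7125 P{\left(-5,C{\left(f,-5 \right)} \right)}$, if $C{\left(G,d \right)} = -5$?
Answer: $-114000$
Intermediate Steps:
$f = 2$ ($f = 4 - 2 = 2$)
$P{\left(k,J \right)} = \left(6 + 2 k\right)^{2}$
$- 7125 P{\left(-5,C{\left(f,-5 \right)} \right)} = - 7125 \cdot 4 \left(3 - 5\right)^{2} = - 7125 \cdot 4 \left(-2\right)^{2} = - 7125 \cdot 4 \cdot 4 = \left(-7125\right) 16 = -114000$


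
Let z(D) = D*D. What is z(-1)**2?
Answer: 1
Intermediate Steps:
z(D) = D**2
z(-1)**2 = ((-1)**2)**2 = 1**2 = 1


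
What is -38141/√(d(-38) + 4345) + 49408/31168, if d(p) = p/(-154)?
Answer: 772/487 - 38141*√715638/55764 ≈ -577.02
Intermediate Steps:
d(p) = -p/154 (d(p) = p*(-1/154) = -p/154)
-38141/√(d(-38) + 4345) + 49408/31168 = -38141/√(-1/154*(-38) + 4345) + 49408/31168 = -38141/√(19/77 + 4345) + 49408*(1/31168) = -38141*√715638/55764 + 772/487 = 772/487 - 38141*√715638/55764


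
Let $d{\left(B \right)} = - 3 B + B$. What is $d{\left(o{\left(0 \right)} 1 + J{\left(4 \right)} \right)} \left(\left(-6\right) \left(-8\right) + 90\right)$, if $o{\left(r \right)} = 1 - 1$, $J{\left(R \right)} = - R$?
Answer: $1104$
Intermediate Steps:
$o{\left(r \right)} = 0$
$d{\left(B \right)} = - 2 B$
$d{\left(o{\left(0 \right)} 1 + J{\left(4 \right)} \right)} \left(\left(-6\right) \left(-8\right) + 90\right) = - 2 \left(0 \cdot 1 - 4\right) \left(\left(-6\right) \left(-8\right) + 90\right) = - 2 \left(0 - 4\right) \left(48 + 90\right) = \left(-2\right) \left(-4\right) 138 = 8 \cdot 138 = 1104$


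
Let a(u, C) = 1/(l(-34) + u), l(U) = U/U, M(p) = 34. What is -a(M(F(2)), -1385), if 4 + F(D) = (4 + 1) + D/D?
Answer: -1/35 ≈ -0.028571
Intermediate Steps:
F(D) = 2 (F(D) = -4 + ((4 + 1) + D/D) = -4 + (5 + 1) = -4 + 6 = 2)
l(U) = 1
a(u, C) = 1/(1 + u)
-a(M(F(2)), -1385) = -1/(1 + 34) = -1/35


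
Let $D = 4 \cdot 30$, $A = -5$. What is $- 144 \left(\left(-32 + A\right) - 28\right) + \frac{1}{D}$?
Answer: $\frac{1123201}{120} \approx 9360.0$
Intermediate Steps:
$D = 120$
$- 144 \left(\left(-32 + A\right) - 28\right) + \frac{1}{D} = - 144 \left(\left(-32 - 5\right) - 28\right) + \frac{1}{120} = - 144 \left(-37 - 28\right) + \frac{1}{120} = \left(-144\right) \left(-65\right) + \frac{1}{120} = 9360 + \frac{1}{120} = \frac{1123201}{120}$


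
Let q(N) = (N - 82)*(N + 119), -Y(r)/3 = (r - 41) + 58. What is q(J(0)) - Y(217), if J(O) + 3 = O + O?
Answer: -9158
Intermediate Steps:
J(O) = -3 + 2*O (J(O) = -3 + (O + O) = -3 + 2*O)
Y(r) = -51 - 3*r (Y(r) = -3*((r - 41) + 58) = -3*((-41 + r) + 58) = -3*(17 + r) = -51 - 3*r)
q(N) = (-82 + N)*(119 + N)
q(J(0)) - Y(217) = (-9758 + (-3 + 2*0)**2 + 37*(-3 + 2*0)) - (-51 - 3*217) = (-9758 + (-3 + 0)**2 + 37*(-3 + 0)) - (-51 - 651) = (-9758 + (-3)**2 + 37*(-3)) - 1*(-702) = (-9758 + 9 - 111) + 702 = -9860 + 702 = -9158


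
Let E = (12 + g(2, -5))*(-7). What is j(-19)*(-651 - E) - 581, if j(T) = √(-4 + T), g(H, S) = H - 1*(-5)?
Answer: -581 - 518*I*√23 ≈ -581.0 - 2484.2*I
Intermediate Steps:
g(H, S) = 5 + H (g(H, S) = H + 5 = 5 + H)
E = -133 (E = (12 + (5 + 2))*(-7) = (12 + 7)*(-7) = 19*(-7) = -133)
j(-19)*(-651 - E) - 581 = √(-4 - 19)*(-651 - 1*(-133)) - 581 = √(-23)*(-651 + 133) - 581 = (I*√23)*(-518) - 581 = -518*I*√23 - 581 = -581 - 518*I*√23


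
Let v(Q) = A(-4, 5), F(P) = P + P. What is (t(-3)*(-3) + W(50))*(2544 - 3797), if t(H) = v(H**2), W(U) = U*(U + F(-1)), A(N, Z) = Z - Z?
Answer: -3007200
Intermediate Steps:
F(P) = 2*P
A(N, Z) = 0
v(Q) = 0
W(U) = U*(-2 + U) (W(U) = U*(U + 2*(-1)) = U*(U - 2) = U*(-2 + U))
t(H) = 0
(t(-3)*(-3) + W(50))*(2544 - 3797) = (0*(-3) + 50*(-2 + 50))*(2544 - 3797) = (0 + 50*48)*(-1253) = (0 + 2400)*(-1253) = 2400*(-1253) = -3007200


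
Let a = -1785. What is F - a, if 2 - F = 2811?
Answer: -1024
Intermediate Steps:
F = -2809 (F = 2 - 1*2811 = 2 - 2811 = -2809)
F - a = -2809 - 1*(-1785) = -2809 + 1785 = -1024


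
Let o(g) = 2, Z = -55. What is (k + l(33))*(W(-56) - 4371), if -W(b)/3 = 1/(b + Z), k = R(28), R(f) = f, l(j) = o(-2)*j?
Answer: -15202244/37 ≈ -4.1087e+5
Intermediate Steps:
l(j) = 2*j
k = 28
W(b) = -3/(-55 + b) (W(b) = -3/(b - 55) = -3/(-55 + b))
(k + l(33))*(W(-56) - 4371) = (28 + 2*33)*(-3/(-55 - 56) - 4371) = (28 + 66)*(-3/(-111) - 4371) = 94*(-3*(-1/111) - 4371) = 94*(1/37 - 4371) = 94*(-161726/37) = -15202244/37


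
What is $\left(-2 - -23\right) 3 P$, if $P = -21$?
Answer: $-1323$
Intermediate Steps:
$\left(-2 - -23\right) 3 P = \left(-2 - -23\right) 3 \left(-21\right) = \left(-2 + 23\right) 3 \left(-21\right) = 21 \cdot 3 \left(-21\right) = 63 \left(-21\right) = -1323$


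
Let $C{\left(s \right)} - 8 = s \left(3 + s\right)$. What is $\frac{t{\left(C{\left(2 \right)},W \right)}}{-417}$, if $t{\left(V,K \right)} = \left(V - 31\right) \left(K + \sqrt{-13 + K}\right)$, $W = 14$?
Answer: $\frac{65}{139} \approx 0.46763$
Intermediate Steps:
$C{\left(s \right)} = 8 + s \left(3 + s\right)$
$t{\left(V,K \right)} = \left(-31 + V\right) \left(K + \sqrt{-13 + K}\right)$
$\frac{t{\left(C{\left(2 \right)},W \right)}}{-417} = \frac{\left(-31\right) 14 - 31 \sqrt{-13 + 14} + 14 \left(8 + 2^{2} + 3 \cdot 2\right) + \left(8 + 2^{2} + 3 \cdot 2\right) \sqrt{-13 + 14}}{-417} = \left(-434 - 31 \sqrt{1} + 14 \left(8 + 4 + 6\right) + \left(8 + 4 + 6\right) \sqrt{1}\right) \left(- \frac{1}{417}\right) = \left(-434 - 31 + 14 \cdot 18 + 18 \cdot 1\right) \left(- \frac{1}{417}\right) = \left(-434 - 31 + 252 + 18\right) \left(- \frac{1}{417}\right) = \left(-195\right) \left(- \frac{1}{417}\right) = \frac{65}{139}$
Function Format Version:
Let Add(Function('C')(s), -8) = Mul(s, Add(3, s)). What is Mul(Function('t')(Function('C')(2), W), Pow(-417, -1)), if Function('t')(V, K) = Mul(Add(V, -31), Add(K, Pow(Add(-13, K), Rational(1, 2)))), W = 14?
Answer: Rational(65, 139) ≈ 0.46763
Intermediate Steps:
Function('C')(s) = Add(8, Mul(s, Add(3, s)))
Function('t')(V, K) = Mul(Add(-31, V), Add(K, Pow(Add(-13, K), Rational(1, 2))))
Mul(Function('t')(Function('C')(2), W), Pow(-417, -1)) = Mul(Add(Mul(-31, 14), Mul(-31, Pow(Add(-13, 14), Rational(1, 2))), Mul(14, Add(8, Pow(2, 2), Mul(3, 2))), Mul(Add(8, Pow(2, 2), Mul(3, 2)), Pow(Add(-13, 14), Rational(1, 2)))), Pow(-417, -1)) = Mul(Add(-434, Mul(-31, Pow(1, Rational(1, 2))), Mul(14, Add(8, 4, 6)), Mul(Add(8, 4, 6), Pow(1, Rational(1, 2)))), Rational(-1, 417)) = Mul(Add(-434, Mul(-31, 1), Mul(14, 18), Mul(18, 1)), Rational(-1, 417)) = Mul(Add(-434, -31, 252, 18), Rational(-1, 417)) = Mul(-195, Rational(-1, 417)) = Rational(65, 139)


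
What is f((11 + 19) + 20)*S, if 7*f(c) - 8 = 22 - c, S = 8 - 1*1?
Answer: -20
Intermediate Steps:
S = 7 (S = 8 - 1 = 7)
f(c) = 30/7 - c/7 (f(c) = 8/7 + (22 - c)/7 = 8/7 + (22/7 - c/7) = 30/7 - c/7)
f((11 + 19) + 20)*S = (30/7 - ((11 + 19) + 20)/7)*7 = (30/7 - (30 + 20)/7)*7 = (30/7 - 1/7*50)*7 = (30/7 - 50/7)*7 = -20/7*7 = -20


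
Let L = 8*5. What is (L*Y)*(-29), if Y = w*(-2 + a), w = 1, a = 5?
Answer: -3480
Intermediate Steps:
L = 40
Y = 3 (Y = 1*(-2 + 5) = 1*3 = 3)
(L*Y)*(-29) = (40*3)*(-29) = 120*(-29) = -3480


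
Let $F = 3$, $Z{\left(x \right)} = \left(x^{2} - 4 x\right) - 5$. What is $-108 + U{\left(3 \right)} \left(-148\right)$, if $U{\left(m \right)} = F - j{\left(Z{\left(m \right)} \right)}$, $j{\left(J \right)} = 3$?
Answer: $-108$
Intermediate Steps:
$Z{\left(x \right)} = -5 + x^{2} - 4 x$
$U{\left(m \right)} = 0$ ($U{\left(m \right)} = 3 - 3 = 0$)
$-108 + U{\left(3 \right)} \left(-148\right) = -108 + 0 \left(-148\right) = -108 + 0 = -108$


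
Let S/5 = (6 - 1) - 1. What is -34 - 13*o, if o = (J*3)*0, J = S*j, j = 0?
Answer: -34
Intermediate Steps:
S = 20 (S = 5*((6 - 1) - 1) = 5*(5 - 1) = 5*4 = 20)
J = 0 (J = 20*0 = 0)
o = 0 (o = (0*3)*0 = 0*0 = 0)
-34 - 13*o = -34 - 13*0 = -34 + 0 = -34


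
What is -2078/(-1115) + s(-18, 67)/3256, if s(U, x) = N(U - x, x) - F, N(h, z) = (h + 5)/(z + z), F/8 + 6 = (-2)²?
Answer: 56808817/30404935 ≈ 1.8684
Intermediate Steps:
F = -16 (F = -48 + 8*(-2)² = -48 + 8*4 = -48 + 32 = -16)
N(h, z) = (5 + h)/(2*z) (N(h, z) = (5 + h)/((2*z)) = (5 + h)*(1/(2*z)) = (5 + h)/(2*z))
s(U, x) = 16 + (5 + U - x)/(2*x) (s(U, x) = (5 + (U - x))/(2*x) - 1*(-16) = (5 + U - x)/(2*x) + 16 = 16 + (5 + U - x)/(2*x))
-2078/(-1115) + s(-18, 67)/3256 = -2078/(-1115) + ((½)*(5 - 18 + 31*67)/67)/3256 = -2078*(-1/1115) + ((½)*(1/67)*(5 - 18 + 2077))*(1/3256) = 2078/1115 + ((½)*(1/67)*2064)*(1/3256) = 2078/1115 + (1032/67)*(1/3256) = 2078/1115 + 129/27269 = 56808817/30404935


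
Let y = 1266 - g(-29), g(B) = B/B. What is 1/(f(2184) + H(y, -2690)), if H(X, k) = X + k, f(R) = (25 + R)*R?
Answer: 1/4823031 ≈ 2.0734e-7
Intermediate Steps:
g(B) = 1
f(R) = R*(25 + R)
y = 1265 (y = 1266 - 1*1 = 1266 - 1 = 1265)
1/(f(2184) + H(y, -2690)) = 1/(2184*(25 + 2184) + (1265 - 2690)) = 1/(2184*2209 - 1425) = 1/(4824456 - 1425) = 1/4823031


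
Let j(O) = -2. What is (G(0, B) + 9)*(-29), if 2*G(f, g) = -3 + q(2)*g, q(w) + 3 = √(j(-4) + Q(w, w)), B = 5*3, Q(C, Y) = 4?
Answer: 435 - 435*√2/2 ≈ 127.41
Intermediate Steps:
B = 15
q(w) = -3 + √2 (q(w) = -3 + √(-2 + 4) = -3 + √2)
G(f, g) = -3/2 + g*(-3 + √2)/2 (G(f, g) = (-3 + (-3 + √2)*g)/2 = (-3 + g*(-3 + √2))/2 = -3/2 + g*(-3 + √2)/2)
(G(0, B) + 9)*(-29) = ((-3/2 - ½*15*(3 - √2)) + 9)*(-29) = ((-3/2 + (-45/2 + 15*√2/2)) + 9)*(-29) = ((-24 + 15*√2/2) + 9)*(-29) = (-15 + 15*√2/2)*(-29) = 435 - 435*√2/2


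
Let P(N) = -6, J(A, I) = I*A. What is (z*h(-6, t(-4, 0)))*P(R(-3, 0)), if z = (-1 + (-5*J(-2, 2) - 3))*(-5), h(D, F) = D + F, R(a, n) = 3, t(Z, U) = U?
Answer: -2880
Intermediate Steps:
J(A, I) = A*I
z = -80 (z = (-1 + (-(-10)*2 - 3))*(-5) = (-1 + (-5*(-4) - 3))*(-5) = (-1 + (20 - 3))*(-5) = (-1 + 17)*(-5) = 16*(-5) = -80)
(z*h(-6, t(-4, 0)))*P(R(-3, 0)) = -80*(-6 + 0)*(-6) = -80*(-6)*(-6) = 480*(-6) = -2880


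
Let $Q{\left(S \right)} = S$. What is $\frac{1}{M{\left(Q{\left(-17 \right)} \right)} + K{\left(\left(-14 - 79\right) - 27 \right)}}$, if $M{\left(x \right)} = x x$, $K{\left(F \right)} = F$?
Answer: $\frac{1}{169} \approx 0.0059172$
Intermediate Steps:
$M{\left(x \right)} = x^{2}$
$\frac{1}{M{\left(Q{\left(-17 \right)} \right)} + K{\left(\left(-14 - 79\right) - 27 \right)}} = \frac{1}{\left(-17\right)^{2} - 120} = \frac{1}{289 - 120} = \frac{1}{169}$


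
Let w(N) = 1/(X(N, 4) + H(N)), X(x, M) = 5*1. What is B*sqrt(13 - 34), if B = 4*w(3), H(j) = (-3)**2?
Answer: 2*I*sqrt(21)/7 ≈ 1.3093*I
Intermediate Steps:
X(x, M) = 5
H(j) = 9
w(N) = 1/14 (w(N) = 1/(5 + 9) = 1/14)
B = 2/7 (B = 4*(1/14) = 2/7 ≈ 0.28571)
B*sqrt(13 - 34) = 2*sqrt(13 - 34)/7 = 2*sqrt(-21)/7 = 2*(I*sqrt(21))/7 = 2*I*sqrt(21)/7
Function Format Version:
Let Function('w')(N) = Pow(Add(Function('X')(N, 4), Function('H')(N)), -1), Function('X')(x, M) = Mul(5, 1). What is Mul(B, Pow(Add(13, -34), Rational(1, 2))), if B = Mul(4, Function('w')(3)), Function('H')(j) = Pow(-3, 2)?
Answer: Mul(Rational(2, 7), I, Pow(21, Rational(1, 2))) ≈ Mul(1.3093, I)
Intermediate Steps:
Function('X')(x, M) = 5
Function('H')(j) = 9
Function('w')(N) = Rational(1, 14) (Function('w')(N) = Pow(Add(5, 9), -1) = Pow(14, -1) = Rational(1, 14))
B = Rational(2, 7) (B = Mul(4, Rational(1, 14)) = Rational(2, 7) ≈ 0.28571)
Mul(B, Pow(Add(13, -34), Rational(1, 2))) = Mul(Rational(2, 7), Pow(Add(13, -34), Rational(1, 2))) = Mul(Rational(2, 7), Pow(-21, Rational(1, 2))) = Mul(Rational(2, 7), Mul(I, Pow(21, Rational(1, 2)))) = Mul(Rational(2, 7), I, Pow(21, Rational(1, 2)))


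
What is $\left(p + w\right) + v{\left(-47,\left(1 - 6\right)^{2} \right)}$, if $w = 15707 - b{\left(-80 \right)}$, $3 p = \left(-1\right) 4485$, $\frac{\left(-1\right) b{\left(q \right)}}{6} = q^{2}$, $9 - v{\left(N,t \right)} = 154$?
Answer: $52467$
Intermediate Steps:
$v{\left(N,t \right)} = -145$ ($v{\left(N,t \right)} = 9 - 154 = -145$)
$b{\left(q \right)} = - 6 q^{2}$
$p = -1495$ ($p = \frac{\left(-1\right) 4485}{3} = \frac{1}{3} \left(-4485\right) = -1495$)
$w = 54107$ ($w = 15707 - - 6 \left(-80\right)^{2} = 15707 - \left(-6\right) 6400 = 15707 - -38400 = 15707 + 38400 = 54107$)
$\left(p + w\right) + v{\left(-47,\left(1 - 6\right)^{2} \right)} = \left(-1495 + 54107\right) - 145 = 52612 - 145 = 52467$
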